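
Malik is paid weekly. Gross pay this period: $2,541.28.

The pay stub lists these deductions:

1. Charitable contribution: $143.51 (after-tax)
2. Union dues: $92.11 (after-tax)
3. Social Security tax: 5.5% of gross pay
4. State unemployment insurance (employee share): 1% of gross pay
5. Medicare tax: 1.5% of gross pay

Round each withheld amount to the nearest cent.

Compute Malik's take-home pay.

State unemployment insurance (employee share): $2,541.28 × 0.01 = $25.41
Medicare tax: $2,541.28 × 0.015 = $38.12
Social Security tax: $2,541.28 × 0.055 = $139.77
Union dues: $92.11
Charitable contribution: $143.51
Total deductions = $25.41 + $38.12 + $139.77 + $92.11 + $143.51 = $438.92
Net pay = $2,541.28 − $438.92 = $2,102.36

$2,102.36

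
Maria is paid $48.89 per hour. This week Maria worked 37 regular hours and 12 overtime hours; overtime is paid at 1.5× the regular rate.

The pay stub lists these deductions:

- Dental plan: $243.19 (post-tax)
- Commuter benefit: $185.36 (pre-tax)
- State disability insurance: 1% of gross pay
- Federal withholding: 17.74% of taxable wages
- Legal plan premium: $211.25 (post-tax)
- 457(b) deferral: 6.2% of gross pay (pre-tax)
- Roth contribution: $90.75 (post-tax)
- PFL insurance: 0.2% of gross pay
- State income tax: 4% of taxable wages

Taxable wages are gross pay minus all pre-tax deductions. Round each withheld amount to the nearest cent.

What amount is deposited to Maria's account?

Regular pay: 37 × $48.89 = $1,808.93
Overtime pay: 12 × $48.89 × 1.5 = $880.02
Gross pay = $1,808.93 + $880.02 = $2,688.95
457(b) deferral: $2,688.95 × 0.062 = $166.71
Commuter benefit: $185.36
Pre-tax total = $166.71 + $185.36 = $352.07
Taxable wages = $2,688.95 − $352.07 = $2,336.88
State income tax: $2,336.88 × 0.04 = $93.48
Federal withholding: $2,336.88 × 0.1774 = $414.56
PFL insurance: $2,688.95 × 0.002 = $5.38
State disability insurance: $2,688.95 × 0.01 = $26.89
Legal plan premium: $211.25
Roth contribution: $90.75
Dental plan: $243.19
Total deductions = $166.71 + $185.36 + $93.48 + $414.56 + $5.38 + $26.89 + $211.25 + $90.75 + $243.19 = $1,437.57
Net pay = $2,688.95 − $1,437.57 = $1,251.38

$1,251.38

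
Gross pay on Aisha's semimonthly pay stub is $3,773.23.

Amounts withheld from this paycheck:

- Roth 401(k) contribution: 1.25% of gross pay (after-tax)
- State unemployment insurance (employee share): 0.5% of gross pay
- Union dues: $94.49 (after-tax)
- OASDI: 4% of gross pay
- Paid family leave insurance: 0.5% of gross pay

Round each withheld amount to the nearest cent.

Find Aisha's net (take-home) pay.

$3,442.90

OASDI: $3,773.23 × 0.04 = $150.93
State unemployment insurance (employee share): $3,773.23 × 0.005 = $18.87
Paid family leave insurance: $3,773.23 × 0.005 = $18.87
Roth 401(k) contribution: $3,773.23 × 0.0125 = $47.17
Union dues: $94.49
Total deductions = $150.93 + $18.87 + $18.87 + $47.17 + $94.49 = $330.33
Net pay = $3,773.23 − $330.33 = $3,442.90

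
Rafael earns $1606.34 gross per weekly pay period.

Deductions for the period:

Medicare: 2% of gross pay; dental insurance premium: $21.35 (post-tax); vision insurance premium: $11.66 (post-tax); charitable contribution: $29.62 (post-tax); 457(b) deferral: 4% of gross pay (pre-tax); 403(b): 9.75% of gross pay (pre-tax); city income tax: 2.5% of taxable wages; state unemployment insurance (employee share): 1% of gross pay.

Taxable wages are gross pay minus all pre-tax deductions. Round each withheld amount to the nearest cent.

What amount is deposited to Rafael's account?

457(b) deferral: $1606.34 × 0.04 = $64.25
403(b): $1606.34 × 0.0975 = $156.62
Pre-tax total = $64.25 + $156.62 = $220.87
Taxable wages = $1606.34 − $220.87 = $1385.47
City income tax: $1385.47 × 0.025 = $34.64
Medicare: $1606.34 × 0.02 = $32.13
State unemployment insurance (employee share): $1606.34 × 0.01 = $16.06
Charitable contribution: $29.62
Vision insurance premium: $11.66
Dental insurance premium: $21.35
Total deductions = $64.25 + $156.62 + $34.64 + $32.13 + $16.06 + $29.62 + $11.66 + $21.35 = $366.33
Net pay = $1606.34 − $366.33 = $1240.01

$1240.01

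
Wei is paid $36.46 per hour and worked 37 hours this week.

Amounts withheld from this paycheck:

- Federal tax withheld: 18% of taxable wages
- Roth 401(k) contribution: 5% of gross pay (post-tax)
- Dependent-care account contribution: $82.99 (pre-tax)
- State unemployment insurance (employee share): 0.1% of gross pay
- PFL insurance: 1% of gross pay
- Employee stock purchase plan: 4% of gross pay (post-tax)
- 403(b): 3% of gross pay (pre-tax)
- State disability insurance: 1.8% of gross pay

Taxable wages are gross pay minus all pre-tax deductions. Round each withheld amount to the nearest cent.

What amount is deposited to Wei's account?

$844.43

Gross pay: 37 × $36.46 = $1,349.02
Dependent-care account contribution: $82.99
403(b): $1,349.02 × 0.03 = $40.47
Pre-tax total = $82.99 + $40.47 = $123.46
Taxable wages = $1,349.02 − $123.46 = $1,225.56
Federal tax withheld: $1,225.56 × 0.18 = $220.60
State disability insurance: $1,349.02 × 0.018 = $24.28
PFL insurance: $1,349.02 × 0.01 = $13.49
State unemployment insurance (employee share): $1,349.02 × 0.001 = $1.35
Roth 401(k) contribution: $1,349.02 × 0.05 = $67.45
Employee stock purchase plan: $1,349.02 × 0.04 = $53.96
Total deductions = $82.99 + $40.47 + $220.60 + $24.28 + $13.49 + $1.35 + $67.45 + $53.96 = $504.59
Net pay = $1,349.02 − $504.59 = $844.43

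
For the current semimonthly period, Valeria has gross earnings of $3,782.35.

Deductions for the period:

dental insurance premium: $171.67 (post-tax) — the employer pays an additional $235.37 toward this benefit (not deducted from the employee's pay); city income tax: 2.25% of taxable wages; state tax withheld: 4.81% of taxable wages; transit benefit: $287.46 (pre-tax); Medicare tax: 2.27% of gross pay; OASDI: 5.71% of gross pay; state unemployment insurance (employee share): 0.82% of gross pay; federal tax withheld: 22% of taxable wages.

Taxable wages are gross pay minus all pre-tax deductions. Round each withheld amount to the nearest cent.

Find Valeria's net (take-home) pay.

Transit benefit: $287.46
Taxable wages = $3,782.35 − $287.46 = $3,494.89
Federal tax withheld: $3,494.89 × 0.22 = $768.88
City income tax: $3,494.89 × 0.0225 = $78.64
State tax withheld: $3,494.89 × 0.0481 = $168.10
Medicare tax: $3,782.35 × 0.0227 = $85.86
OASDI: $3,782.35 × 0.0571 = $215.97
State unemployment insurance (employee share): $3,782.35 × 0.0082 = $31.02
Dental insurance premium: $171.67
(Employer's $235.37 toward dental insurance premium is not withheld from the employee.)
Total deductions = $287.46 + $768.88 + $78.64 + $168.10 + $85.86 + $215.97 + $31.02 + $171.67 = $1,807.60
Net pay = $3,782.35 − $1,807.60 = $1,974.75

$1,974.75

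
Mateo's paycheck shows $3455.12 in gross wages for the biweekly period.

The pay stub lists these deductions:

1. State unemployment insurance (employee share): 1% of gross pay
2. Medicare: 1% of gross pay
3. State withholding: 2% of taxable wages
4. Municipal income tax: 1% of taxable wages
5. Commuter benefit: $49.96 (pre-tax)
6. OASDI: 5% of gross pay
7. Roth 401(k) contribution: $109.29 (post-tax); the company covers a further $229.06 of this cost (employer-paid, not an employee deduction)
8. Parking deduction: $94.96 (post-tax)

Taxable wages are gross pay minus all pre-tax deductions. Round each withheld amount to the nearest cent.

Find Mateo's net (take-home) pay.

$2856.90

Commuter benefit: $49.96
Taxable wages = $3455.12 − $49.96 = $3405.16
Municipal income tax: $3405.16 × 0.01 = $34.05
State withholding: $3405.16 × 0.02 = $68.10
Medicare: $3455.12 × 0.01 = $34.55
OASDI: $3455.12 × 0.05 = $172.76
State unemployment insurance (employee share): $3455.12 × 0.01 = $34.55
Roth 401(k) contribution: $109.29
Parking deduction: $94.96
(Employer's $229.06 toward Roth 401(k) contribution is not withheld from the employee.)
Total deductions = $49.96 + $34.05 + $68.10 + $34.55 + $172.76 + $34.55 + $109.29 + $94.96 = $598.22
Net pay = $3455.12 − $598.22 = $2856.90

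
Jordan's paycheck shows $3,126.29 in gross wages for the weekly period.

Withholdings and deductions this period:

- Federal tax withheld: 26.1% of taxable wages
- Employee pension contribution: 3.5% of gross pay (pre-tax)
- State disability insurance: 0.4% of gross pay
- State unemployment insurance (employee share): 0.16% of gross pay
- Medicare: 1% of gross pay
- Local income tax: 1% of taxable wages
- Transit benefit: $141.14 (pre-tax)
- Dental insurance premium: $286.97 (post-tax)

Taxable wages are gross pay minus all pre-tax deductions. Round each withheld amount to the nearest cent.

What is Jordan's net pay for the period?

Employee pension contribution: $3,126.29 × 0.035 = $109.42
Transit benefit: $141.14
Pre-tax total = $109.42 + $141.14 = $250.56
Taxable wages = $3,126.29 − $250.56 = $2,875.73
Local income tax: $2,875.73 × 0.01 = $28.76
Federal tax withheld: $2,875.73 × 0.261 = $750.57
State disability insurance: $3,126.29 × 0.004 = $12.51
State unemployment insurance (employee share): $3,126.29 × 0.0016 = $5.00
Medicare: $3,126.29 × 0.01 = $31.26
Dental insurance premium: $286.97
Total deductions = $109.42 + $141.14 + $28.76 + $750.57 + $12.51 + $5.00 + $31.26 + $286.97 = $1,365.63
Net pay = $3,126.29 − $1,365.63 = $1,760.66

$1,760.66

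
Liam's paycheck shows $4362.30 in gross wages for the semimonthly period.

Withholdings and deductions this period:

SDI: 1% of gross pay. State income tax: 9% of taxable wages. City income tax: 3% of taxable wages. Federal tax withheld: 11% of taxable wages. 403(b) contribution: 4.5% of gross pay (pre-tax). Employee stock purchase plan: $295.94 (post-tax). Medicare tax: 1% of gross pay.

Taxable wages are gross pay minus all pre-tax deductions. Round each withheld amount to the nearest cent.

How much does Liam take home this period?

403(b) contribution: $4362.30 × 0.045 = $196.30
Taxable wages = $4362.30 − $196.30 = $4166.00
City income tax: $4166.00 × 0.03 = $124.98
State income tax: $4166.00 × 0.09 = $374.94
Federal tax withheld: $4166.00 × 0.11 = $458.26
Medicare tax: $4362.30 × 0.01 = $43.62
SDI: $4362.30 × 0.01 = $43.62
Employee stock purchase plan: $295.94
Total deductions = $196.30 + $124.98 + $374.94 + $458.26 + $43.62 + $43.62 + $295.94 = $1537.66
Net pay = $4362.30 − $1537.66 = $2824.64

$2824.64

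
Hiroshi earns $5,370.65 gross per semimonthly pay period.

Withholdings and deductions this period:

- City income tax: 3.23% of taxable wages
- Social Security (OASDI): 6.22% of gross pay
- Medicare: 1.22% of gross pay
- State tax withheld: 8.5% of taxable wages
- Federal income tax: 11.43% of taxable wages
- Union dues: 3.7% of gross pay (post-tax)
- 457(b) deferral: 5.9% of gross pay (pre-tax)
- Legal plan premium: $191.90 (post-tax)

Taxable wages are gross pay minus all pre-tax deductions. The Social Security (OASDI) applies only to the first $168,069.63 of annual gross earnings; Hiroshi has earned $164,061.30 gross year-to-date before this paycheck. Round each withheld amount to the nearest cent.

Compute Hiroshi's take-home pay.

457(b) deferral: $5,370.65 × 0.059 = $316.87
Taxable wages = $5,370.65 − $316.87 = $5,053.78
State tax withheld: $5,053.78 × 0.085 = $429.57
City income tax: $5,053.78 × 0.0323 = $163.24
Federal income tax: $5,053.78 × 0.1143 = $577.65
Social Security (OASDI): only $168,069.63 − $164,061.30 = $4,008.33 of this check is subject → $4,008.33 × 0.0622 = $249.32
Medicare: $5,370.65 × 0.0122 = $65.52
Legal plan premium: $191.90
Union dues: $5,370.65 × 0.037 = $198.71
Total deductions = $316.87 + $429.57 + $163.24 + $577.65 + $249.32 + $65.52 + $191.90 + $198.71 = $2,192.78
Net pay = $5,370.65 − $2,192.78 = $3,177.87

$3,177.87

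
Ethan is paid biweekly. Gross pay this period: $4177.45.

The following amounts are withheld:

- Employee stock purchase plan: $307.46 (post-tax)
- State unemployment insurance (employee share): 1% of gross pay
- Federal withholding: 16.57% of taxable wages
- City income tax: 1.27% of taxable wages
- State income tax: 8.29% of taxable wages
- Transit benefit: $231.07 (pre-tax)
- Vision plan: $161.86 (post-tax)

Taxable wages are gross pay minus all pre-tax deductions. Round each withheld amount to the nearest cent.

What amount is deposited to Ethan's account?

Transit benefit: $231.07
Taxable wages = $4177.45 − $231.07 = $3946.38
City income tax: $3946.38 × 0.0127 = $50.12
Federal withholding: $3946.38 × 0.1657 = $653.92
State income tax: $3946.38 × 0.0829 = $327.15
State unemployment insurance (employee share): $4177.45 × 0.01 = $41.77
Employee stock purchase plan: $307.46
Vision plan: $161.86
Total deductions = $231.07 + $50.12 + $653.92 + $327.15 + $41.77 + $307.46 + $161.86 = $1773.35
Net pay = $4177.45 − $1773.35 = $2404.10

$2404.10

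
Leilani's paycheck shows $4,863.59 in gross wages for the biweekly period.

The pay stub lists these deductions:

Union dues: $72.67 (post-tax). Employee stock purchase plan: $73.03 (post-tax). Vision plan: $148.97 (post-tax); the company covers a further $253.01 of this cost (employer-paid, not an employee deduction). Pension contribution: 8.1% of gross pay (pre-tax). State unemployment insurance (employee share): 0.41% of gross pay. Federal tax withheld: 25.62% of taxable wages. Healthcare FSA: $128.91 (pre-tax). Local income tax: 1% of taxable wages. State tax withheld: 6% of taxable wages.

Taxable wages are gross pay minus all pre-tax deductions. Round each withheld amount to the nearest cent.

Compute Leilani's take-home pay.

Pension contribution: $4,863.59 × 0.081 = $393.95
Healthcare FSA: $128.91
Pre-tax total = $393.95 + $128.91 = $522.86
Taxable wages = $4,863.59 − $522.86 = $4,340.73
Federal tax withheld: $4,340.73 × 0.2562 = $1,112.10
Local income tax: $4,340.73 × 0.01 = $43.41
State tax withheld: $4,340.73 × 0.06 = $260.44
State unemployment insurance (employee share): $4,863.59 × 0.0041 = $19.94
Union dues: $72.67
Employee stock purchase plan: $73.03
Vision plan: $148.97
(Employer's $253.01 toward vision plan is not withheld from the employee.)
Total deductions = $393.95 + $128.91 + $1,112.10 + $43.41 + $260.44 + $19.94 + $72.67 + $73.03 + $148.97 = $2,253.42
Net pay = $4,863.59 − $2,253.42 = $2,610.17

$2,610.17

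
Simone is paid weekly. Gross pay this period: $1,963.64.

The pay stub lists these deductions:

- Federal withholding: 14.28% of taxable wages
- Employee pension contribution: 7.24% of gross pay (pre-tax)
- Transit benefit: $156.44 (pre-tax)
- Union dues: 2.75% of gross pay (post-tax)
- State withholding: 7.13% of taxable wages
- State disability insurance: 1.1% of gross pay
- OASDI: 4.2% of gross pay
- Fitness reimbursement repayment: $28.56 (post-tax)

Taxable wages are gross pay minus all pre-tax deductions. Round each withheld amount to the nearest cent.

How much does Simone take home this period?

$1,121.91

Transit benefit: $156.44
Employee pension contribution: $1,963.64 × 0.0724 = $142.17
Pre-tax total = $156.44 + $142.17 = $298.61
Taxable wages = $1,963.64 − $298.61 = $1,665.03
Federal withholding: $1,665.03 × 0.1428 = $237.77
State withholding: $1,665.03 × 0.0713 = $118.72
State disability insurance: $1,963.64 × 0.011 = $21.60
OASDI: $1,963.64 × 0.042 = $82.47
Fitness reimbursement repayment: $28.56
Union dues: $1,963.64 × 0.0275 = $54.00
Total deductions = $156.44 + $142.17 + $237.77 + $118.72 + $21.60 + $82.47 + $28.56 + $54.00 = $841.73
Net pay = $1,963.64 − $841.73 = $1,121.91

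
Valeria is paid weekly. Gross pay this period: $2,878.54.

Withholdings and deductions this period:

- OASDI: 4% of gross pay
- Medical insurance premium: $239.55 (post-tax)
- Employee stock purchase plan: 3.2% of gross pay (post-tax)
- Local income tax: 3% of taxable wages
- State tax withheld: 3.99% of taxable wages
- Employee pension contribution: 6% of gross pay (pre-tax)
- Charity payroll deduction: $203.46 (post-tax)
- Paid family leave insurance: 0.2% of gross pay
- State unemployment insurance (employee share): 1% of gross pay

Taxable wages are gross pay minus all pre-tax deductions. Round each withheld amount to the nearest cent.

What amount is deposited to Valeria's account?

$1,831.89

Employee pension contribution: $2,878.54 × 0.06 = $172.71
Taxable wages = $2,878.54 − $172.71 = $2,705.83
Local income tax: $2,705.83 × 0.03 = $81.17
State tax withheld: $2,705.83 × 0.0399 = $107.96
Paid family leave insurance: $2,878.54 × 0.002 = $5.76
OASDI: $2,878.54 × 0.04 = $115.14
State unemployment insurance (employee share): $2,878.54 × 0.01 = $28.79
Employee stock purchase plan: $2,878.54 × 0.032 = $92.11
Medical insurance premium: $239.55
Charity payroll deduction: $203.46
Total deductions = $172.71 + $81.17 + $107.96 + $5.76 + $115.14 + $28.79 + $92.11 + $239.55 + $203.46 = $1,046.65
Net pay = $2,878.54 − $1,046.65 = $1,831.89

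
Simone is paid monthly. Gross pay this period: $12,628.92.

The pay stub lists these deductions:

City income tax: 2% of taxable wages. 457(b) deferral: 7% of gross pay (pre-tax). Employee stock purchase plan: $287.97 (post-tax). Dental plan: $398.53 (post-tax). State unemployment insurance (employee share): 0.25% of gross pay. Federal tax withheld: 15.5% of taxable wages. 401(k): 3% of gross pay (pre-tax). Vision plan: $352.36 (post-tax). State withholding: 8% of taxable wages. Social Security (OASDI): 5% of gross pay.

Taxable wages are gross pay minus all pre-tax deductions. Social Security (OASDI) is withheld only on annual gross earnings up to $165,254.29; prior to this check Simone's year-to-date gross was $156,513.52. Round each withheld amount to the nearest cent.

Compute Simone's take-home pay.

401(k): $12,628.92 × 0.03 = $378.87
457(b) deferral: $12,628.92 × 0.07 = $884.02
Pre-tax total = $378.87 + $884.02 = $1,262.89
Taxable wages = $12,628.92 − $1,262.89 = $11,366.03
City income tax: $11,366.03 × 0.02 = $227.32
Federal tax withheld: $11,366.03 × 0.155 = $1,761.73
State withholding: $11,366.03 × 0.08 = $909.28
State unemployment insurance (employee share): $12,628.92 × 0.0025 = $31.57
Social Security (OASDI): only $165,254.29 − $156,513.52 = $8,740.77 of this check is subject → $8,740.77 × 0.05 = $437.04
Dental plan: $398.53
Employee stock purchase plan: $287.97
Vision plan: $352.36
Total deductions = $378.87 + $884.02 + $227.32 + $1,761.73 + $909.28 + $31.57 + $437.04 + $398.53 + $287.97 + $352.36 = $5,668.69
Net pay = $12,628.92 − $5,668.69 = $6,960.23

$6,960.23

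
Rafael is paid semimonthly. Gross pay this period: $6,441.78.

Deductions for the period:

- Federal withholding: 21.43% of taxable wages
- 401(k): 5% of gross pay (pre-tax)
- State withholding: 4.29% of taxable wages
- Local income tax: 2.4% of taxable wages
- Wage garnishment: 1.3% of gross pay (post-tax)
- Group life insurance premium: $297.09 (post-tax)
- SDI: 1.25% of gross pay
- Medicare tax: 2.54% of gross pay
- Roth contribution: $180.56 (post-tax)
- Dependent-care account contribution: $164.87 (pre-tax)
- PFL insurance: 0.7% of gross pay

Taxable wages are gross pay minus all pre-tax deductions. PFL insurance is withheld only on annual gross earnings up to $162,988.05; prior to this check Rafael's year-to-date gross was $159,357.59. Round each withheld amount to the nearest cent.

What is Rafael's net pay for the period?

$3,449.38

401(k): $6,441.78 × 0.05 = $322.09
Dependent-care account contribution: $164.87
Pre-tax total = $322.09 + $164.87 = $486.96
Taxable wages = $6,441.78 − $486.96 = $5,954.82
Local income tax: $5,954.82 × 0.024 = $142.92
State withholding: $5,954.82 × 0.0429 = $255.46
Federal withholding: $5,954.82 × 0.2143 = $1,276.12
Medicare tax: $6,441.78 × 0.0254 = $163.62
SDI: $6,441.78 × 0.0125 = $80.52
PFL insurance: only $162,988.05 − $159,357.59 = $3,630.46 of this check is subject → $3,630.46 × 0.007 = $25.41
Roth contribution: $180.56
Group life insurance premium: $297.09
Wage garnishment: $6,441.78 × 0.013 = $83.74
Total deductions = $322.09 + $164.87 + $142.92 + $255.46 + $1,276.12 + $163.62 + $80.52 + $25.41 + $180.56 + $297.09 + $83.74 = $2,992.40
Net pay = $6,441.78 − $2,992.40 = $3,449.38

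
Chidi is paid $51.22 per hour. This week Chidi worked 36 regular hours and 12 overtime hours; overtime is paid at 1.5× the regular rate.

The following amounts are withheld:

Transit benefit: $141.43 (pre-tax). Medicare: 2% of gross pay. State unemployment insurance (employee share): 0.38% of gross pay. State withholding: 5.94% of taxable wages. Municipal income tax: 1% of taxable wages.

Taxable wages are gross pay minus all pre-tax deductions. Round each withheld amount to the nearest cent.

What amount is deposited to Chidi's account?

$2376.49

Regular pay: 36 × $51.22 = $1843.92
Overtime pay: 12 × $51.22 × 1.5 = $921.96
Gross pay = $1843.92 + $921.96 = $2765.88
Transit benefit: $141.43
Taxable wages = $2765.88 − $141.43 = $2624.45
Municipal income tax: $2624.45 × 0.01 = $26.24
State withholding: $2624.45 × 0.0594 = $155.89
State unemployment insurance (employee share): $2765.88 × 0.0038 = $10.51
Medicare: $2765.88 × 0.02 = $55.32
Total deductions = $141.43 + $26.24 + $155.89 + $10.51 + $55.32 = $389.39
Net pay = $2765.88 − $389.39 = $2376.49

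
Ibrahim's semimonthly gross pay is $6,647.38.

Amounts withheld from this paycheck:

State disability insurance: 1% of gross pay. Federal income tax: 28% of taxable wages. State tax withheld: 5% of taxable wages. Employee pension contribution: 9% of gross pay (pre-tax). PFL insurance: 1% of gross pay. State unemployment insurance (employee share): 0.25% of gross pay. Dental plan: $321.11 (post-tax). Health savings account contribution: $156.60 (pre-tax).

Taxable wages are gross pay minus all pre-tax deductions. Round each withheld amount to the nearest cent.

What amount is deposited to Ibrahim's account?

Health savings account contribution: $156.60
Employee pension contribution: $6,647.38 × 0.09 = $598.26
Pre-tax total = $156.60 + $598.26 = $754.86
Taxable wages = $6,647.38 − $754.86 = $5,892.52
State tax withheld: $5,892.52 × 0.05 = $294.63
Federal income tax: $5,892.52 × 0.28 = $1,649.91
PFL insurance: $6,647.38 × 0.01 = $66.47
State unemployment insurance (employee share): $6,647.38 × 0.0025 = $16.62
State disability insurance: $6,647.38 × 0.01 = $66.47
Dental plan: $321.11
Total deductions = $156.60 + $598.26 + $294.63 + $1,649.91 + $66.47 + $16.62 + $66.47 + $321.11 = $3,170.07
Net pay = $6,647.38 − $3,170.07 = $3,477.31

$3,477.31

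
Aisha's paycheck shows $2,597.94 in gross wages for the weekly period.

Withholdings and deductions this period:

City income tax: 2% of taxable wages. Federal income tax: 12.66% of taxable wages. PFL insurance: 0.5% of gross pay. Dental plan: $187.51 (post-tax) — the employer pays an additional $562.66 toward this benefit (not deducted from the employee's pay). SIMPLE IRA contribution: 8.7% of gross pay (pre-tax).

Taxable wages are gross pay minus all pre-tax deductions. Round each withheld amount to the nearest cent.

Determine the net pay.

$1,823.69

SIMPLE IRA contribution: $2,597.94 × 0.087 = $226.02
Taxable wages = $2,597.94 − $226.02 = $2,371.92
Federal income tax: $2,371.92 × 0.1266 = $300.29
City income tax: $2,371.92 × 0.02 = $47.44
PFL insurance: $2,597.94 × 0.005 = $12.99
Dental plan: $187.51
(Employer's $562.66 toward dental plan is not withheld from the employee.)
Total deductions = $226.02 + $300.29 + $47.44 + $12.99 + $187.51 = $774.25
Net pay = $2,597.94 − $774.25 = $1,823.69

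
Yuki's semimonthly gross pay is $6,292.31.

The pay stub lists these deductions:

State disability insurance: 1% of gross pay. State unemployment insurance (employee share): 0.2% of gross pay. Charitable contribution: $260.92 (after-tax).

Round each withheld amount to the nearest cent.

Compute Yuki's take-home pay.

$5,955.89

State disability insurance: $6,292.31 × 0.01 = $62.92
State unemployment insurance (employee share): $6,292.31 × 0.002 = $12.58
Charitable contribution: $260.92
Total deductions = $62.92 + $12.58 + $260.92 = $336.42
Net pay = $6,292.31 − $336.42 = $5,955.89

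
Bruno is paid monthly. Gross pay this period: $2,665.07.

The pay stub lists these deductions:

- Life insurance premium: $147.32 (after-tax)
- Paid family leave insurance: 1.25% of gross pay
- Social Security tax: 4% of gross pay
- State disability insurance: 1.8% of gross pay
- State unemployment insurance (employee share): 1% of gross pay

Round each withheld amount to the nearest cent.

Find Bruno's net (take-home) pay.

Social Security tax: $2,665.07 × 0.04 = $106.60
State disability insurance: $2,665.07 × 0.018 = $47.97
Paid family leave insurance: $2,665.07 × 0.0125 = $33.31
State unemployment insurance (employee share): $2,665.07 × 0.01 = $26.65
Life insurance premium: $147.32
Total deductions = $106.60 + $47.97 + $33.31 + $26.65 + $147.32 = $361.85
Net pay = $2,665.07 − $361.85 = $2,303.22

$2,303.22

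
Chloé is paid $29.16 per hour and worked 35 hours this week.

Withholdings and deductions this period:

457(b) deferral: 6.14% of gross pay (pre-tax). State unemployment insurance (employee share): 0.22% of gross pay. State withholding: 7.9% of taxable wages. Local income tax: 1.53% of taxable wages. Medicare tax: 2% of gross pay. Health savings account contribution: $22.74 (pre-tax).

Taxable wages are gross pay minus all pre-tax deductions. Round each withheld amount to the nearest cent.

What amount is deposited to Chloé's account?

$824.35

Gross pay: 35 × $29.16 = $1,020.60
457(b) deferral: $1,020.60 × 0.0614 = $62.66
Health savings account contribution: $22.74
Pre-tax total = $62.66 + $22.74 = $85.40
Taxable wages = $1,020.60 − $85.40 = $935.20
State withholding: $935.20 × 0.079 = $73.88
Local income tax: $935.20 × 0.0153 = $14.31
Medicare tax: $1,020.60 × 0.02 = $20.41
State unemployment insurance (employee share): $1,020.60 × 0.0022 = $2.25
Total deductions = $62.66 + $22.74 + $73.88 + $14.31 + $20.41 + $2.25 = $196.25
Net pay = $1,020.60 − $196.25 = $824.35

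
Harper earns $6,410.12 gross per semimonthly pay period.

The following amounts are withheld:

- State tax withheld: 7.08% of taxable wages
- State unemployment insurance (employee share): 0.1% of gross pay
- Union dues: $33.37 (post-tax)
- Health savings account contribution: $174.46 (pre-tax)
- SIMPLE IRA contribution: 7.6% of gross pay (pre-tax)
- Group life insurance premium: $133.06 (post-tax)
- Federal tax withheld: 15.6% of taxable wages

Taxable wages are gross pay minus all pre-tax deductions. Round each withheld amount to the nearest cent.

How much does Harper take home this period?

Health savings account contribution: $174.46
SIMPLE IRA contribution: $6,410.12 × 0.076 = $487.17
Pre-tax total = $174.46 + $487.17 = $661.63
Taxable wages = $6,410.12 − $661.63 = $5,748.49
State tax withheld: $5,748.49 × 0.0708 = $406.99
Federal tax withheld: $5,748.49 × 0.156 = $896.76
State unemployment insurance (employee share): $6,410.12 × 0.001 = $6.41
Group life insurance premium: $133.06
Union dues: $33.37
Total deductions = $174.46 + $487.17 + $406.99 + $896.76 + $6.41 + $133.06 + $33.37 = $2,138.22
Net pay = $6,410.12 − $2,138.22 = $4,271.90

$4,271.90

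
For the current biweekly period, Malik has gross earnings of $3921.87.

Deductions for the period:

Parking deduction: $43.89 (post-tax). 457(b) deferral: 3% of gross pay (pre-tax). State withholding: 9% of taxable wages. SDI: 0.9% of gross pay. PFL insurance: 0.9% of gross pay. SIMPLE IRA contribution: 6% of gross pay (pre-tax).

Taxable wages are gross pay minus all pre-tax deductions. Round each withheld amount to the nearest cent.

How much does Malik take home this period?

SIMPLE IRA contribution: $3921.87 × 0.06 = $235.31
457(b) deferral: $3921.87 × 0.03 = $117.66
Pre-tax total = $235.31 + $117.66 = $352.97
Taxable wages = $3921.87 − $352.97 = $3568.90
State withholding: $3568.90 × 0.09 = $321.20
SDI: $3921.87 × 0.009 = $35.30
PFL insurance: $3921.87 × 0.009 = $35.30
Parking deduction: $43.89
Total deductions = $235.31 + $117.66 + $321.20 + $35.30 + $35.30 + $43.89 = $788.66
Net pay = $3921.87 − $788.66 = $3133.21

$3133.21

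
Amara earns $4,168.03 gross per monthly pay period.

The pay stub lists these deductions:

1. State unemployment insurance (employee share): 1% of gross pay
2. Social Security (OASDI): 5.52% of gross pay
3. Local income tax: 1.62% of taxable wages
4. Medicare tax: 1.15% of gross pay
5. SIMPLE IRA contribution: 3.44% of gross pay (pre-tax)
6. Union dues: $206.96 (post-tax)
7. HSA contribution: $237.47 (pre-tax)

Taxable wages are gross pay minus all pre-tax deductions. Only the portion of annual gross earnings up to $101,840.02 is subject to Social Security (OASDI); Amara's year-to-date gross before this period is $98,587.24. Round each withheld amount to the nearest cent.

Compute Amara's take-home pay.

HSA contribution: $237.47
SIMPLE IRA contribution: $4,168.03 × 0.0344 = $143.38
Pre-tax total = $237.47 + $143.38 = $380.85
Taxable wages = $4,168.03 − $380.85 = $3,787.18
Local income tax: $3,787.18 × 0.0162 = $61.35
State unemployment insurance (employee share): $4,168.03 × 0.01 = $41.68
Social Security (OASDI): only $101,840.02 − $98,587.24 = $3,252.78 of this check is subject → $3,252.78 × 0.0552 = $179.55
Medicare tax: $4,168.03 × 0.0115 = $47.93
Union dues: $206.96
Total deductions = $237.47 + $143.38 + $61.35 + $41.68 + $179.55 + $47.93 + $206.96 = $918.32
Net pay = $4,168.03 − $918.32 = $3,249.71

$3,249.71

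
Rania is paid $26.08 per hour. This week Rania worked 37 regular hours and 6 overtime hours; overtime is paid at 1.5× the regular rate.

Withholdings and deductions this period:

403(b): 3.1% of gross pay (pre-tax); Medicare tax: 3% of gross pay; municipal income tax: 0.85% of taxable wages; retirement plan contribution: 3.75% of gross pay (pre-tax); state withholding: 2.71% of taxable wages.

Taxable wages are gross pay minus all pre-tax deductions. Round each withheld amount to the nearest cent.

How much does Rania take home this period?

$1,041.73

Regular pay: 37 × $26.08 = $964.96
Overtime pay: 6 × $26.08 × 1.5 = $234.72
Gross pay = $964.96 + $234.72 = $1,199.68
403(b): $1,199.68 × 0.031 = $37.19
Retirement plan contribution: $1,199.68 × 0.0375 = $44.99
Pre-tax total = $37.19 + $44.99 = $82.18
Taxable wages = $1,199.68 − $82.18 = $1,117.50
State withholding: $1,117.50 × 0.0271 = $30.28
Municipal income tax: $1,117.50 × 0.0085 = $9.50
Medicare tax: $1,199.68 × 0.03 = $35.99
Total deductions = $37.19 + $44.99 + $30.28 + $9.50 + $35.99 = $157.95
Net pay = $1,199.68 − $157.95 = $1,041.73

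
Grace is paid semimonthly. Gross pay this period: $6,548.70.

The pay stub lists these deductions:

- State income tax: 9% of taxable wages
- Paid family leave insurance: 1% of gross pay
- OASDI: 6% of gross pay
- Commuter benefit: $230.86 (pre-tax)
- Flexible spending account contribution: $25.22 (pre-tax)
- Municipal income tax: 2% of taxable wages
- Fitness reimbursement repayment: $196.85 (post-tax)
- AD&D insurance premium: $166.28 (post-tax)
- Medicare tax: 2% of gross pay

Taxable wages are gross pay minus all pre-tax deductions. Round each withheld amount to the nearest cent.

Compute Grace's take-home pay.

Flexible spending account contribution: $25.22
Commuter benefit: $230.86
Pre-tax total = $25.22 + $230.86 = $256.08
Taxable wages = $6,548.70 − $256.08 = $6,292.62
Municipal income tax: $6,292.62 × 0.02 = $125.85
State income tax: $6,292.62 × 0.09 = $566.34
Medicare tax: $6,548.70 × 0.02 = $130.97
Paid family leave insurance: $6,548.70 × 0.01 = $65.49
OASDI: $6,548.70 × 0.06 = $392.92
AD&D insurance premium: $166.28
Fitness reimbursement repayment: $196.85
Total deductions = $25.22 + $230.86 + $125.85 + $566.34 + $130.97 + $65.49 + $392.92 + $166.28 + $196.85 = $1,900.78
Net pay = $6,548.70 − $1,900.78 = $4,647.92

$4,647.92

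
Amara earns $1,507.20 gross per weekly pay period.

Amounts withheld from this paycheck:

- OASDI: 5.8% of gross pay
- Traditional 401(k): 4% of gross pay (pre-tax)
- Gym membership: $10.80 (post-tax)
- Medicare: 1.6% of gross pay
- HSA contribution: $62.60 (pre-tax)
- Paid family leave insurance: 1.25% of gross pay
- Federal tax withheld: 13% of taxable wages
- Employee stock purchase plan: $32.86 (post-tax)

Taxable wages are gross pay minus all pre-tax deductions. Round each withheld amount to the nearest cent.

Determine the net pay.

$1,030.31

HSA contribution: $62.60
Traditional 401(k): $1,507.20 × 0.04 = $60.29
Pre-tax total = $62.60 + $60.29 = $122.89
Taxable wages = $1,507.20 − $122.89 = $1,384.31
Federal tax withheld: $1,384.31 × 0.13 = $179.96
Paid family leave insurance: $1,507.20 × 0.0125 = $18.84
Medicare: $1,507.20 × 0.016 = $24.12
OASDI: $1,507.20 × 0.058 = $87.42
Employee stock purchase plan: $32.86
Gym membership: $10.80
Total deductions = $62.60 + $60.29 + $179.96 + $18.84 + $24.12 + $87.42 + $32.86 + $10.80 = $476.89
Net pay = $1,507.20 − $476.89 = $1,030.31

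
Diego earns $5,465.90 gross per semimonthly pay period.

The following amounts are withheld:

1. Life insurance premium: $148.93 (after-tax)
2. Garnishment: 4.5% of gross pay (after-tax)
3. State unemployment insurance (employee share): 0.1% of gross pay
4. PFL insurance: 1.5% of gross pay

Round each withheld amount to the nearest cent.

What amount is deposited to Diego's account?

PFL insurance: $5,465.90 × 0.015 = $81.99
State unemployment insurance (employee share): $5,465.90 × 0.001 = $5.47
Life insurance premium: $148.93
Garnishment: $5,465.90 × 0.045 = $245.97
Total deductions = $81.99 + $5.47 + $148.93 + $245.97 = $482.36
Net pay = $5,465.90 − $482.36 = $4,983.54

$4,983.54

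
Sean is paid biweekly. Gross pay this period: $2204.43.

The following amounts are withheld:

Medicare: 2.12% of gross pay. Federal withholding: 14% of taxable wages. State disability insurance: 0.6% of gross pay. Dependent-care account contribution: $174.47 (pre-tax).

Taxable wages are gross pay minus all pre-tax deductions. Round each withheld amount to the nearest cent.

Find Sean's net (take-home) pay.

Dependent-care account contribution: $174.47
Taxable wages = $2204.43 − $174.47 = $2029.96
Federal withholding: $2029.96 × 0.14 = $284.19
Medicare: $2204.43 × 0.0212 = $46.73
State disability insurance: $2204.43 × 0.006 = $13.23
Total deductions = $174.47 + $284.19 + $46.73 + $13.23 = $518.62
Net pay = $2204.43 − $518.62 = $1685.81

$1685.81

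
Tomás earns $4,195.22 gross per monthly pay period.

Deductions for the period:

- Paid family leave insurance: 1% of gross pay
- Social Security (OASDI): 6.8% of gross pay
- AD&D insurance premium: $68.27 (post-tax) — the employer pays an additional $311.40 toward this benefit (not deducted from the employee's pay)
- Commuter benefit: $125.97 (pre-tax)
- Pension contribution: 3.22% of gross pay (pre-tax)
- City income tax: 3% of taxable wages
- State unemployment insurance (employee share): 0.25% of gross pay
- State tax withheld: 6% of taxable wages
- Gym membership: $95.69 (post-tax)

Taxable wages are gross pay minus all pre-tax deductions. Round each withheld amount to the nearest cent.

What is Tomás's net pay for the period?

Pension contribution: $4,195.22 × 0.0322 = $135.09
Commuter benefit: $125.97
Pre-tax total = $135.09 + $125.97 = $261.06
Taxable wages = $4,195.22 − $261.06 = $3,934.16
City income tax: $3,934.16 × 0.03 = $118.02
State tax withheld: $3,934.16 × 0.06 = $236.05
State unemployment insurance (employee share): $4,195.22 × 0.0025 = $10.49
Social Security (OASDI): $4,195.22 × 0.068 = $285.27
Paid family leave insurance: $4,195.22 × 0.01 = $41.95
AD&D insurance premium: $68.27
Gym membership: $95.69
(Employer's $311.40 toward AD&D insurance premium is not withheld from the employee.)
Total deductions = $135.09 + $125.97 + $118.02 + $236.05 + $10.49 + $285.27 + $41.95 + $68.27 + $95.69 = $1,116.80
Net pay = $4,195.22 − $1,116.80 = $3,078.42

$3,078.42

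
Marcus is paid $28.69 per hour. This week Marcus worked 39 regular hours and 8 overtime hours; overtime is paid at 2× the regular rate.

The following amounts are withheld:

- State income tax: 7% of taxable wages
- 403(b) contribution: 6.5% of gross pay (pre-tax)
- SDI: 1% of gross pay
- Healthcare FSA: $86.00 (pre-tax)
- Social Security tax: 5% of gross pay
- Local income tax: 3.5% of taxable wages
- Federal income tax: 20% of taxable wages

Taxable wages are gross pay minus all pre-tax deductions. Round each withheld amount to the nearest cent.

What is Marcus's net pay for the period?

Regular pay: 39 × $28.69 = $1,118.91
Overtime pay: 8 × $28.69 × 2 = $459.04
Gross pay = $1,118.91 + $459.04 = $1,577.95
403(b) contribution: $1,577.95 × 0.065 = $102.57
Healthcare FSA: $86.00
Pre-tax total = $102.57 + $86.00 = $188.57
Taxable wages = $1,577.95 − $188.57 = $1,389.38
State income tax: $1,389.38 × 0.07 = $97.26
Federal income tax: $1,389.38 × 0.2 = $277.88
Local income tax: $1,389.38 × 0.035 = $48.63
SDI: $1,577.95 × 0.01 = $15.78
Social Security tax: $1,577.95 × 0.05 = $78.90
Total deductions = $102.57 + $86.00 + $97.26 + $277.88 + $48.63 + $15.78 + $78.90 = $707.02
Net pay = $1,577.95 − $707.02 = $870.93

$870.93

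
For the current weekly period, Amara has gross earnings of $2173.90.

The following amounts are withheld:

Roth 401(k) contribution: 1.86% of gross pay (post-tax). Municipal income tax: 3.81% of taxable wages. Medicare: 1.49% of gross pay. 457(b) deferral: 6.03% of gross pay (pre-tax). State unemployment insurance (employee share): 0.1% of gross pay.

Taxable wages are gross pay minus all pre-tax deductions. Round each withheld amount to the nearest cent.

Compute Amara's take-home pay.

$1889.99

457(b) deferral: $2173.90 × 0.0603 = $131.09
Taxable wages = $2173.90 − $131.09 = $2042.81
Municipal income tax: $2042.81 × 0.0381 = $77.83
Medicare: $2173.90 × 0.0149 = $32.39
State unemployment insurance (employee share): $2173.90 × 0.001 = $2.17
Roth 401(k) contribution: $2173.90 × 0.0186 = $40.43
Total deductions = $131.09 + $77.83 + $32.39 + $2.17 + $40.43 = $283.91
Net pay = $2173.90 − $283.91 = $1889.99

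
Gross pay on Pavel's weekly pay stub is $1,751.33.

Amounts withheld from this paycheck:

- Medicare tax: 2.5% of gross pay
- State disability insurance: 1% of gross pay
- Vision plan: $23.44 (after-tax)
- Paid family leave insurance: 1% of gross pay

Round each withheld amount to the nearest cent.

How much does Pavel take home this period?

Paid family leave insurance: $1,751.33 × 0.01 = $17.51
State disability insurance: $1,751.33 × 0.01 = $17.51
Medicare tax: $1,751.33 × 0.025 = $43.78
Vision plan: $23.44
Total deductions = $17.51 + $17.51 + $43.78 + $23.44 = $102.24
Net pay = $1,751.33 − $102.24 = $1,649.09

$1,649.09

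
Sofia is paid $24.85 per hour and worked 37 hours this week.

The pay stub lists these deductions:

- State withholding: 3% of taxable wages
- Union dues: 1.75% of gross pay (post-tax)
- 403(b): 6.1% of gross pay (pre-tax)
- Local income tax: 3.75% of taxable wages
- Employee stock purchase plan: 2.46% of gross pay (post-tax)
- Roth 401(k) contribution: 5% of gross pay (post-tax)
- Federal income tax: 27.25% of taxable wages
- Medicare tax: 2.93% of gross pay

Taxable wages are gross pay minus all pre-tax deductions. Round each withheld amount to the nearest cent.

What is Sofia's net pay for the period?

$458.19

Gross pay: 37 × $24.85 = $919.45
403(b): $919.45 × 0.061 = $56.09
Taxable wages = $919.45 − $56.09 = $863.36
State withholding: $863.36 × 0.03 = $25.90
Federal income tax: $863.36 × 0.2725 = $235.27
Local income tax: $863.36 × 0.0375 = $32.38
Medicare tax: $919.45 × 0.0293 = $26.94
Union dues: $919.45 × 0.0175 = $16.09
Employee stock purchase plan: $919.45 × 0.0246 = $22.62
Roth 401(k) contribution: $919.45 × 0.05 = $45.97
Total deductions = $56.09 + $25.90 + $235.27 + $32.38 + $26.94 + $16.09 + $22.62 + $45.97 = $461.26
Net pay = $919.45 − $461.26 = $458.19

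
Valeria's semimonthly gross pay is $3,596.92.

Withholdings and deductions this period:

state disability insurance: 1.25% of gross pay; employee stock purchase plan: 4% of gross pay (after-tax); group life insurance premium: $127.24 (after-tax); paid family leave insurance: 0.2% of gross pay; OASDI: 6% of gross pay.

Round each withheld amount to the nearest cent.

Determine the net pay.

OASDI: $3,596.92 × 0.06 = $215.82
State disability insurance: $3,596.92 × 0.0125 = $44.96
Paid family leave insurance: $3,596.92 × 0.002 = $7.19
Employee stock purchase plan: $3,596.92 × 0.04 = $143.88
Group life insurance premium: $127.24
Total deductions = $215.82 + $44.96 + $7.19 + $143.88 + $127.24 = $539.09
Net pay = $3,596.92 − $539.09 = $3,057.83

$3,057.83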